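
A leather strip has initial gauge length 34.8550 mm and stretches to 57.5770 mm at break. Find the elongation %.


Formula: Elongation = (Lf - L0) / L0 * 100
Substituting: Elongation = (57.5770 - 34.8550) / 34.8550 * 100
Result: 65.1901 %


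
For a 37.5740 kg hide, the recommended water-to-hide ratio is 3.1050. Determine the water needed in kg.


Formula: Water = hide_weight * ratio
Substituting: Water = 37.5740 * 3.1050
Result: 116.6673 kg


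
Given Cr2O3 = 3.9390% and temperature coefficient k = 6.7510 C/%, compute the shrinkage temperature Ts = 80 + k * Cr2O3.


Formula: Ts = 80 + k * Cr2O3
Substituting: Ts = 80 + 6.7510 * 3.9390
Result: 106.5922 C


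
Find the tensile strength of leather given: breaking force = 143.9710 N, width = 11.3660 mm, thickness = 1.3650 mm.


Formula: TS = force / (width * thickness)
Substituting: TS = 143.9710 / (11.3660 * 1.3650)
Result: 9.2797 N/mm^2


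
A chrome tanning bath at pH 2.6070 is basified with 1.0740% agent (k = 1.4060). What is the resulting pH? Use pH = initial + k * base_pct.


Formula: pH_final = pH_initial + k * base_pct
Substituting: pH_final = 2.6070 + 1.4060 * 1.0740
Result: 4.1170


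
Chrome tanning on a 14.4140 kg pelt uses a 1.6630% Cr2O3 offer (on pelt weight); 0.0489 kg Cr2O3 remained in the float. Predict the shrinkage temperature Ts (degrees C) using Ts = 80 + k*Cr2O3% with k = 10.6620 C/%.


Offered = pelt * offer_pct / 100 = 14.4140 * 1.6630 / 100 = 0.2397 kg
Uptake = offered - residual = 0.2397 - 0.0489 = 0.1908 kg
Cr2O3% on pelt = uptake / pelt * 100 = 0.1908 / 14.4140 * 100 = 1.3237 %
Ts = 80 + k * Cr2O3% = 80 + 10.6620 * 1.3237 = 94.1138 C


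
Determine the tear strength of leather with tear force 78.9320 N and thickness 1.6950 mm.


Formula: Tear strength = force / thickness
Substituting: Tear strength = 78.9320 / 1.6950
Result: 46.5676 N/mm


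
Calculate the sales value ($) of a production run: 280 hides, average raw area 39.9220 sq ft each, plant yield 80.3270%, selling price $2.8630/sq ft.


Raw_total = N * avg_area = 280 * 39.9220 = 11178.1600 sq ft
Finished = Raw_total * yield / 100 = 11178.1600 * 80.3270 / 100 = 8979.0806 sq ft
Value = Finished * price = 8979.0806 * 2.8630 = 25707.1077 $


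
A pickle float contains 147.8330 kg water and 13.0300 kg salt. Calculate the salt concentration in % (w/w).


Formula: Conc = salt / (water + salt) * 100
Substituting: Conc = 13.0300 / (147.8330 + 13.0300) * 100
Result: 8.1001 %


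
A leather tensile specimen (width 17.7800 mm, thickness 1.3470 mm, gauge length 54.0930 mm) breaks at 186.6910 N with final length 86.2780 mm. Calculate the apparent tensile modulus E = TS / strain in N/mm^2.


TS = F / (w * t) = 186.6910 / (17.7800 * 1.3470) = 7.7951 N/mm^2
strain = (Lf - L0) / L0 = (86.2780 - 54.0930) / 54.0930 = 0.5950
E = TS / strain = 7.7951 / 0.5950 = 13.1012 N/mm^2


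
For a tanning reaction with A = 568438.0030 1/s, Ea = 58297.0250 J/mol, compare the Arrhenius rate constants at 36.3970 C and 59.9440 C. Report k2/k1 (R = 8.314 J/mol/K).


T1 = 36.3970 + 273.15 = 309.5470 K; T2 = 59.9440 + 273.15 = 333.0940 K
k1 = A * exp(-Ea/(R*T1)) = 568438.0030 * exp(-58297.0250/(8.314*309.5470)) = 8.2598e-05 1/s
k2 = A * exp(-Ea/(R*T2)) = 568438.0030 * exp(-58297.0250/(8.314*333.0940)) = 4.0965e-04 1/s
k2/k1 = 4.0965e-04 / 8.2598e-05 = 4.9596


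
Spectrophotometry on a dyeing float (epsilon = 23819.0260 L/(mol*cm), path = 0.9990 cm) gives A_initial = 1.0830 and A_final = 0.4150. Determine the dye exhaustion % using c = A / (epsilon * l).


c_initial = A_i / (epsilon * l) = 1.0830 / (23819.0260 * 0.9990) = 4.5513e-05 mol/L
c_final = A_f / (epsilon * l) = 0.4150 / (23819.0260 * 0.9990) = 1.7440e-05 mol/L
Exhaustion = (c_initial - c_final) / c_initial * 100 = (4.5513e-05 - 1.7440e-05) / 4.5513e-05 * 100 = 61.6805 %


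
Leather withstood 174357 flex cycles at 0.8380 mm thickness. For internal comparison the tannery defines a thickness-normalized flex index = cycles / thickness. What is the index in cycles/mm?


Formula: Index = cycles / thickness
Substituting: Index = 174357 / 0.8380
Result: 208063.2458 cycles/mm


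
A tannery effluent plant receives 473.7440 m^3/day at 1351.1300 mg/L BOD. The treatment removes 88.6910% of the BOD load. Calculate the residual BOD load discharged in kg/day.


Load_in = volume * conc / 1000 = 473.7440 * 1351.1300 / 1000 = 640.0897 kg/day
Removed = Load_in * eff / 100 = 640.0897 * 88.6910 / 100 = 567.7020 kg/day
Load_out = Load_in - Removed = 640.0897 - 567.7020 = 72.3877 kg/day


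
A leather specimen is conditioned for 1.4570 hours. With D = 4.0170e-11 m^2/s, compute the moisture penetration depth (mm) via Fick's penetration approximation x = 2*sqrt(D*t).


t = 1.4570 hr * 3600 = 5245.2000 s
D * t = 4.0170e-11 * 5245.2000 = 2.1070e-07
x = 2 * sqrt(D*t) = 2 * sqrt(2.1070e-07) = 9.1804e-04 m = 0.9180 mm


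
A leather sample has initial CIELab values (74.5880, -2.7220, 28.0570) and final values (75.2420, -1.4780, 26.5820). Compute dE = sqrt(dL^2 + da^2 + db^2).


dL = 0.6540, da = 1.2440, db = -1.4750
dE = sqrt(0.6540^2 + 1.2440^2 + (-1.4750)^2) = 2.0374


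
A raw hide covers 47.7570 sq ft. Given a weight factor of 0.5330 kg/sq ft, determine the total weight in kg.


Formula: Weight = area * weight_per_sqft
Substituting: Weight = 47.7570 * 0.5330
Result: 25.4545 kg


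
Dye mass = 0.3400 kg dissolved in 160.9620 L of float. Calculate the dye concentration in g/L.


Formula: Conc = dye_mass(kg) / volume(L) * 1000
Substituting: Conc = 0.3400 / 160.9620 * 1000
Result: 2.1123 g/L


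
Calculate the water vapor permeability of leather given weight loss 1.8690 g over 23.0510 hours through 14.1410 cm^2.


Formula: WVP = loss / (area * time)
Substituting: WVP = 1.8690 / (14.1410 * 23.0510)
Result: 0.00573376 g/(cm^2*hr)


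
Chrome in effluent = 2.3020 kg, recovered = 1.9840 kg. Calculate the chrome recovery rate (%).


Formula: Recovery = recovered / input * 100
Substituting: Recovery = 1.9840 / 2.3020 * 100
Result: 86.1859 %


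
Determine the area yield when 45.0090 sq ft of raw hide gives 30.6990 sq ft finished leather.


Formula: Yield = finished / raw * 100
Substituting: Yield = 30.6990 / 45.0090 * 100
Result: 68.2064 %


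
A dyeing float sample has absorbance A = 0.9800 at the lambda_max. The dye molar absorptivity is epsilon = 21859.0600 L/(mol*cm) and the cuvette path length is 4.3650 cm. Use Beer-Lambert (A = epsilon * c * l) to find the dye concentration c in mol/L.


Formula: c = A / (epsilon * l)
Substituting: c = 0.9800 / (21859.0600 * 4.3650)
Result: 1.0271e-05 mol/L


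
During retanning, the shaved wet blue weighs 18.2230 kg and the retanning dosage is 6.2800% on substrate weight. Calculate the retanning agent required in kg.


Formula: Retan = substrate * pct / 100
Substituting: Retan = 18.2230 * 6.2800 / 100
Result: 1.1444 kg


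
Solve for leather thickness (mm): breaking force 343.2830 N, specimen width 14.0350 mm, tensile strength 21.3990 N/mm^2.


Formula: t = F / (TS * w)
Substituting: t = 343.2830 / (21.3990 * 14.0350)
Result: 1.1430 mm


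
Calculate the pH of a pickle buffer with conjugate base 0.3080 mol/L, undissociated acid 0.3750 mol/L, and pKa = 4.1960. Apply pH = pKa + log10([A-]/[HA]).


ratio = [A-] / [HA] = 0.3080 / 0.3750 = 0.8213
log10(ratio) = -0.0854806
pH = pKa + log10(ratio) = 4.1960 - 0.0854806 = 4.1105


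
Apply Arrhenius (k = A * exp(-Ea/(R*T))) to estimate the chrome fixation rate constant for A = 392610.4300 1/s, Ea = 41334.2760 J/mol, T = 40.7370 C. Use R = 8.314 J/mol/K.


T_K = T_C + 273.15 = 40.7370 + 273.15 = 313.8870 K
exponent = -Ea / (R * T_K) = -41334.2760 / (8.314 * 313.8870) = -15.8390
k = A * exp(exponent) = 392610.4300 * exp(-15.8390) = 0.051902 1/s


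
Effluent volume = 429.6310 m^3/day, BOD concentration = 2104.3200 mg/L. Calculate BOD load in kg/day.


Formula: BOD_load = volume * conc / 1000
Substituting: BOD_load = 429.6310 * 2104.3200 / 1000
Result: 904.0811 kg/day


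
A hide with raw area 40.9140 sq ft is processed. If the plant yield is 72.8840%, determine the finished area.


Formula: finished = raw * yield / 100
Substituting: finished = 40.9140 * 72.8840 / 100
Result: 29.8198 sq ft


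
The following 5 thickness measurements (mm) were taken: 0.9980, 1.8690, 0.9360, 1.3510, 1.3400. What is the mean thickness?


Formula: Average = sum / n
Substituting: Average = 6.4940 / 5
Result: 1.2988 mm


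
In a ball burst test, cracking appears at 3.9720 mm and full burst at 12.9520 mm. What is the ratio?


Formula: Ratio = crack / burst
Substituting: Ratio = 3.9720 / 12.9520
Result: 0.3067


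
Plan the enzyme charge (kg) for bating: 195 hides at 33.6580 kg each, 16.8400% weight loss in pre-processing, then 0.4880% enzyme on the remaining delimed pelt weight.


Total_raw = N * avg_wt = 195 * 33.6580 = 6563.3100 kg
Substrate = Total_raw * (1 - loss/100) = 6563.3100 * (1 - 16.8400/100) = 5458.0486 kg
Enzyme = Substrate * pct / 100 = 5458.0486 * 0.4880 / 100 = 26.6353 kg


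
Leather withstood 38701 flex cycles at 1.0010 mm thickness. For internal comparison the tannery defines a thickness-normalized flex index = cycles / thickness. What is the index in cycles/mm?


Formula: Index = cycles / thickness
Substituting: Index = 38701 / 1.0010
Result: 38662.3377 cycles/mm


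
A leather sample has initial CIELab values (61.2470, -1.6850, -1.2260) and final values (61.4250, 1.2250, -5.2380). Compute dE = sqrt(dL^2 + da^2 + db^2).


dL = 0.1780, da = 2.9100, db = -4.0120
dE = sqrt(0.1780^2 + 2.9100^2 + (-4.0120)^2) = 4.9594


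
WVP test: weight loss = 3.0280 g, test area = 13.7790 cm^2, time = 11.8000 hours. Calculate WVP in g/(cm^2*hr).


Formula: WVP = loss / (area * time)
Substituting: WVP = 3.0280 / (13.7790 * 11.8000)
Result: 0.0186233 g/(cm^2*hr)


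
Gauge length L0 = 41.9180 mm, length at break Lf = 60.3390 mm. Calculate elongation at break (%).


Formula: Elongation = (Lf - L0) / L0 * 100
Substituting: Elongation = (60.3390 - 41.9180) / 41.9180 * 100
Result: 43.9453 %


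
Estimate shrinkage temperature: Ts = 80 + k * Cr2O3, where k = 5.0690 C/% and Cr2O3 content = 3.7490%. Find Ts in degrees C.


Formula: Ts = 80 + k * Cr2O3
Substituting: Ts = 80 + 5.0690 * 3.7490
Result: 99.0037 C


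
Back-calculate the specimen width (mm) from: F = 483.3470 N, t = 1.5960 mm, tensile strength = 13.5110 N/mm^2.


Formula: w = F / (TS * t)
Substituting: w = 483.3470 / (13.5110 * 1.5960)
Result: 22.4150 mm


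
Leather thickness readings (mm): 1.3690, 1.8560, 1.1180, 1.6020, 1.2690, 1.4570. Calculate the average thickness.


Formula: Average = sum / n
Substituting: Average = 8.6710 / 6
Result: 1.4452 mm


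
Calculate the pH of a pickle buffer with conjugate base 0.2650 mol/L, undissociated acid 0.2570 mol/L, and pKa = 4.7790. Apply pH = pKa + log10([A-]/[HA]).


ratio = [A-] / [HA] = 0.2650 / 0.2570 = 1.0311
log10(ratio) = 0.0133128
pH = pKa + log10(ratio) = 4.7790 + 0.0133128 = 4.7923


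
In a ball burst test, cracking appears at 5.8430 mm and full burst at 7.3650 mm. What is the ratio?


Formula: Ratio = crack / burst
Substituting: Ratio = 5.8430 / 7.3650
Result: 0.7933


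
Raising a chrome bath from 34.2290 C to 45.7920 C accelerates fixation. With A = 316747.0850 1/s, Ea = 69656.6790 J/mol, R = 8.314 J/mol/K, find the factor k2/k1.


T1 = 34.2290 + 273.15 = 307.3790 K; T2 = 45.7920 + 273.15 = 318.9420 K
k1 = A * exp(-Ea/(R*T1)) = 316747.0850 * exp(-69656.6790/(8.314*307.3790)) = 4.6040e-07 1/s
k2 = A * exp(-Ea/(R*T2)) = 316747.0850 * exp(-69656.6790/(8.314*318.9420)) = 1.2368e-06 1/s
k2/k1 = 1.2368e-06 / 4.6040e-07 = 2.6863


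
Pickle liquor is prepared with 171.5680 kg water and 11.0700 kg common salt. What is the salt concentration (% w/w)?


Formula: Conc = salt / (water + salt) * 100
Substituting: Conc = 11.0700 / (171.5680 + 11.0700) * 100
Result: 6.0612 %


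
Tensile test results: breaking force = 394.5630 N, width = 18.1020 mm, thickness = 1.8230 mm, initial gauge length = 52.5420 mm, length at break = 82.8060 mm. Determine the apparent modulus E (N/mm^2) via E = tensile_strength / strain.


TS = F / (w * t) = 394.5630 / (18.1020 * 1.8230) = 11.9565 N/mm^2
strain = (Lf - L0) / L0 = (82.8060 - 52.5420) / 52.5420 = 0.5760
E = TS / strain = 11.9565 / 0.5760 = 20.7579 N/mm^2


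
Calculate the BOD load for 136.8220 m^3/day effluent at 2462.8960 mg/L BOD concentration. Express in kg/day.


Formula: BOD_load = volume * conc / 1000
Substituting: BOD_load = 136.8220 * 2462.8960 / 1000
Result: 336.9784 kg/day


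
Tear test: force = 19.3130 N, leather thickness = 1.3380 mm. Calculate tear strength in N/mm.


Formula: Tear strength = force / thickness
Substituting: Tear strength = 19.3130 / 1.3380
Result: 14.4342 N/mm


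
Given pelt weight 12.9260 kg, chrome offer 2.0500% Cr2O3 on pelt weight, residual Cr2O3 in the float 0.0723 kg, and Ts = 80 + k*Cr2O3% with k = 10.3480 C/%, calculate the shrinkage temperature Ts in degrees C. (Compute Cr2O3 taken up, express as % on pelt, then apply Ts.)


Offered = pelt * offer_pct / 100 = 12.9260 * 2.0500 / 100 = 0.2650 kg
Uptake = offered - residual = 0.2650 - 0.0723 = 0.1927 kg
Cr2O3% on pelt = uptake / pelt * 100 = 0.1927 / 12.9260 * 100 = 1.4907 %
Ts = 80 + k * Cr2O3% = 80 + 10.3480 * 1.4907 = 95.4254 C


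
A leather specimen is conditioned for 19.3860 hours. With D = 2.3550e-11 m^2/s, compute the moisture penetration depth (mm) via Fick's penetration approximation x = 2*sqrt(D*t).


t = 19.3860 hr * 3600 = 69789.6000 s
D * t = 2.3550e-11 * 69789.6000 = 1.6435e-06
x = 2 * sqrt(D*t) = 2 * sqrt(1.6435e-06) = 0.00256402 m = 2.5640 mm


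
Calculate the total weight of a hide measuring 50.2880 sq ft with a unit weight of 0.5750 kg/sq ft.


Formula: Weight = area * weight_per_sqft
Substituting: Weight = 50.2880 * 0.5750
Result: 28.9156 kg


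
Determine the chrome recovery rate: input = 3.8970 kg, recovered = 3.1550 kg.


Formula: Recovery = recovered / input * 100
Substituting: Recovery = 3.1550 / 3.8970 * 100
Result: 80.9597 %


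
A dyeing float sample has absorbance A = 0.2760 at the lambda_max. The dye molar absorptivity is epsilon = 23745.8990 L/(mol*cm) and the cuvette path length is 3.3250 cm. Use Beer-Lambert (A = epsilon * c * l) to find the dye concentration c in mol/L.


Formula: c = A / (epsilon * l)
Substituting: c = 0.2760 / (23745.8990 * 3.3250)
Result: 3.4957e-06 mol/L


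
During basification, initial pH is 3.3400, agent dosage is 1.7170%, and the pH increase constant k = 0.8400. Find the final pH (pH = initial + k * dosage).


Formula: pH_final = pH_initial + k * base_pct
Substituting: pH_final = 3.3400 + 0.8400 * 1.7170
Result: 4.7823


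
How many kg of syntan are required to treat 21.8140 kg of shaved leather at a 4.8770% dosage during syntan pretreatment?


Formula: Syntan = substrate * pct / 100
Substituting: Syntan = 21.8140 * 4.8770 / 100
Result: 1.0639 kg


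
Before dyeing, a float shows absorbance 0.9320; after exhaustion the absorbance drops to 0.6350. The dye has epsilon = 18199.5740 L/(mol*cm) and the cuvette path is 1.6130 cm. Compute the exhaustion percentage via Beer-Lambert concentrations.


c_initial = A_i / (epsilon * l) = 0.9320 / (18199.5740 * 1.6130) = 3.1748e-05 mol/L
c_final = A_f / (epsilon * l) = 0.6350 / (18199.5740 * 1.6130) = 2.1631e-05 mol/L
Exhaustion = (c_initial - c_final) / c_initial * 100 = (3.1748e-05 - 2.1631e-05) / 3.1748e-05 * 100 = 31.8670 %


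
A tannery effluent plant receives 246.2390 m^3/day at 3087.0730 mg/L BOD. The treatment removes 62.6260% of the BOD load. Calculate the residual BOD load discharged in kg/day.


Load_in = volume * conc / 1000 = 246.2390 * 3087.0730 / 1000 = 760.1578 kg/day
Removed = Load_in * eff / 100 = 760.1578 * 62.6260 / 100 = 476.0564 kg/day
Load_out = Load_in - Removed = 760.1578 - 476.0564 = 284.1014 kg/day


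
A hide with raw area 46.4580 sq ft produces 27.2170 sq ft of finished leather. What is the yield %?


Formula: Yield = finished / raw * 100
Substituting: Yield = 27.2170 / 46.4580 * 100
Result: 58.5841 %


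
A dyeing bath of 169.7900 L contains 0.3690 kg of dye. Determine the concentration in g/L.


Formula: Conc = dye_mass(kg) / volume(L) * 1000
Substituting: Conc = 0.3690 / 169.7900 * 1000
Result: 2.1733 g/L


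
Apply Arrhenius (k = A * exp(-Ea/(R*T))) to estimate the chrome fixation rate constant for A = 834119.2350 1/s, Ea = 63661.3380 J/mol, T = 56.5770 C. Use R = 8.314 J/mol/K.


T_K = T_C + 273.15 = 56.5770 + 273.15 = 329.7270 K
exponent = -Ea / (R * T_K) = -63661.3380 / (8.314 * 329.7270) = -23.2226
k = A * exp(exponent) = 834119.2350 * exp(-23.2226) = 6.8513e-05 1/s


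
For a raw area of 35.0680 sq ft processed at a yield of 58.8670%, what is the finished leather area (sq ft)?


Formula: finished = raw * yield / 100
Substituting: finished = 35.0680 * 58.8670 / 100
Result: 20.6435 sq ft


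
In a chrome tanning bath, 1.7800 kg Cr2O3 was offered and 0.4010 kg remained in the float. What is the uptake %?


Formula: Uptake = (offered - residual) / offered * 100
Substituting: Uptake = (1.7800 - 0.4010) / 1.7800 * 100
Result: 77.4719 %


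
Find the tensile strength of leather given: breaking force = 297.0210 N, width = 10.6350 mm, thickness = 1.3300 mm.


Formula: TS = force / (width * thickness)
Substituting: TS = 297.0210 / (10.6350 * 1.3300)
Result: 20.9990 N/mm^2


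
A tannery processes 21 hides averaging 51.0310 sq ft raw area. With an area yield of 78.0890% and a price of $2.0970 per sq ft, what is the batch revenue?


Raw_total = N * avg_area = 21 * 51.0310 = 1071.6510 sq ft
Finished = Raw_total * yield / 100 = 1071.6510 * 78.0890 / 100 = 836.8415 sq ft
Value = Finished * price = 836.8415 * 2.0970 = 1754.8567 $


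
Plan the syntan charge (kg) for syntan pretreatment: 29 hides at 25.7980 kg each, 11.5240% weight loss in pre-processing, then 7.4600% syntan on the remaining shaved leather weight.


Total_raw = N * avg_wt = 29 * 25.7980 = 748.1420 kg
Substrate = Total_raw * (1 - loss/100) = 748.1420 * (1 - 11.5240/100) = 661.9261 kg
Syntan = Substrate * pct / 100 = 661.9261 * 7.4600 / 100 = 49.3797 kg


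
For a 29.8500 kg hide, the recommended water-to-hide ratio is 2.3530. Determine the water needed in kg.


Formula: Water = hide_weight * ratio
Substituting: Water = 29.8500 * 2.3530
Result: 70.2371 kg


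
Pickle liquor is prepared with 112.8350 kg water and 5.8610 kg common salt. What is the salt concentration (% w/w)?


Formula: Conc = salt / (water + salt) * 100
Substituting: Conc = 5.8610 / (112.8350 + 5.8610) * 100
Result: 4.9378 %


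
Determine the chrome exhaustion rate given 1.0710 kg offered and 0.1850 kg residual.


Formula: Uptake = (offered - residual) / offered * 100
Substituting: Uptake = (1.0710 - 0.1850) / 1.0710 * 100
Result: 82.7264 %


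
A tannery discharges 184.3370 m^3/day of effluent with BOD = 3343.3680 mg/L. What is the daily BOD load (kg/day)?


Formula: BOD_load = volume * conc / 1000
Substituting: BOD_load = 184.3370 * 3343.3680 / 1000
Result: 616.3064 kg/day


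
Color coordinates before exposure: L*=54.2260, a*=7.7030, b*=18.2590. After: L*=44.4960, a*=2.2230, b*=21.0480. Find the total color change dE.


dL = -9.7300, da = -5.4800, db = 2.7890
dE = sqrt((-9.7300)^2 + (-5.4800)^2 + 2.7890^2) = 11.5101


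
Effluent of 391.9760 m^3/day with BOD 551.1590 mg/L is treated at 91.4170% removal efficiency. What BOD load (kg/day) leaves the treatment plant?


Load_in = volume * conc / 1000 = 391.9760 * 551.1590 / 1000 = 216.0411 kg/day
Removed = Load_in * eff / 100 = 216.0411 * 91.4170 / 100 = 197.4983 kg/day
Load_out = Load_in - Removed = 216.0411 - 197.4983 = 18.5428 kg/day


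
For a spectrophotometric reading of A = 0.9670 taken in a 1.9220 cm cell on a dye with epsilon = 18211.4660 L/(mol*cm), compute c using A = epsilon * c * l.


Formula: c = A / (epsilon * l)
Substituting: c = 0.9670 / (18211.4660 * 1.9220)
Result: 2.7627e-05 mol/L


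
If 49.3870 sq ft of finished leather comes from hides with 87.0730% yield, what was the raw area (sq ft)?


Formula: raw = finished * 100 / yield
Substituting: raw = 49.3870 * 100 / 87.0730
Result: 56.7191 sq ft


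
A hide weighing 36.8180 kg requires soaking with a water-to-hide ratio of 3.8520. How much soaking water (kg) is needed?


Formula: Water = hide_weight * ratio
Substituting: Water = 36.8180 * 3.8520
Result: 141.8229 kg


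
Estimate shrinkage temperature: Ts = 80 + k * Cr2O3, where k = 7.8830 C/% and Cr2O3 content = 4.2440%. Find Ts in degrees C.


Formula: Ts = 80 + k * Cr2O3
Substituting: Ts = 80 + 7.8830 * 4.2440
Result: 113.4555 C


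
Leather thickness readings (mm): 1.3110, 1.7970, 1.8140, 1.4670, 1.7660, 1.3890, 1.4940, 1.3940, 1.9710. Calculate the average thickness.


Formula: Average = sum / n
Substituting: Average = 14.4030 / 9
Result: 1.6003 mm


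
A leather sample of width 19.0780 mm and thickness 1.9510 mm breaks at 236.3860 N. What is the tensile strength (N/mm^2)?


Formula: TS = force / (width * thickness)
Substituting: TS = 236.3860 / (19.0780 * 1.9510)
Result: 6.3508 N/mm^2


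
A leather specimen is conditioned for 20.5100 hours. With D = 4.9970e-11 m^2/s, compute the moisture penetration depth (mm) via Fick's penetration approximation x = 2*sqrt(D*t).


t = 20.5100 hr * 3600 = 73836.0000 s
D * t = 4.9970e-11 * 73836.0000 = 3.6896e-06
x = 2 * sqrt(D*t) = 2 * sqrt(3.6896e-06) = 0.00384166 m = 3.8417 mm


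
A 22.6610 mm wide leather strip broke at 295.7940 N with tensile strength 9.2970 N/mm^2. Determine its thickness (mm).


Formula: t = F / (TS * w)
Substituting: t = 295.7940 / (9.2970 * 22.6610)
Result: 1.4040 mm


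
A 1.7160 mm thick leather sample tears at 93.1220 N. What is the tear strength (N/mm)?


Formula: Tear strength = force / thickness
Substituting: Tear strength = 93.1220 / 1.7160
Result: 54.2669 N/mm


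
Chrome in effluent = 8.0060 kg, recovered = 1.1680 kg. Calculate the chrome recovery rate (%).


Formula: Recovery = recovered / input * 100
Substituting: Recovery = 1.1680 / 8.0060 * 100
Result: 14.5891 %


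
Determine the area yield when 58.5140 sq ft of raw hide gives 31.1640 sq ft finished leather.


Formula: Yield = finished / raw * 100
Substituting: Yield = 31.1640 / 58.5140 * 100
Result: 53.2590 %


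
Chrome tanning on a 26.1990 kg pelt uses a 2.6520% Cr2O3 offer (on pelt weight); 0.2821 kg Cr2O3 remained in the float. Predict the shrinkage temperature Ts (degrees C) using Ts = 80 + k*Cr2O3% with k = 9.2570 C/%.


Offered = pelt * offer_pct / 100 = 26.1990 * 2.6520 / 100 = 0.6948 kg
Uptake = offered - residual = 0.6948 - 0.2821 = 0.4127 kg
Cr2O3% on pelt = uptake / pelt * 100 = 0.4127 / 26.1990 * 100 = 1.5752 %
Ts = 80 + k * Cr2O3% = 80 + 9.2570 * 1.5752 = 94.5820 C


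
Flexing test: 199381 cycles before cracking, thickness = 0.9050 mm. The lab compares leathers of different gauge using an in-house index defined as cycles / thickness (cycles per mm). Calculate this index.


Formula: Index = cycles / thickness
Substituting: Index = 199381 / 0.9050
Result: 220310.4972 cycles/mm


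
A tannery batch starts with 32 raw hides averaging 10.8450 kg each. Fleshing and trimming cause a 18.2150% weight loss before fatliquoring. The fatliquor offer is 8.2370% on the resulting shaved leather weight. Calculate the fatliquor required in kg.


Total_raw = N * avg_wt = 32 * 10.8450 = 347.0400 kg
Substrate = Total_raw * (1 - loss/100) = 347.0400 * (1 - 18.2150/100) = 283.8267 kg
Fat = Substrate * pct / 100 = 283.8267 * 8.2370 / 100 = 23.3788 kg


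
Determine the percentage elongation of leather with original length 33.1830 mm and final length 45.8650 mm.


Formula: Elongation = (Lf - L0) / L0 * 100
Substituting: Elongation = (45.8650 - 33.1830) / 33.1830 * 100
Result: 38.2184 %


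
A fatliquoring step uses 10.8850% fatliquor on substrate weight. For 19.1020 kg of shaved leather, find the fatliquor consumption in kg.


Formula: Fat = substrate * pct / 100
Substituting: Fat = 19.1020 * 10.8850 / 100
Result: 2.0793 kg


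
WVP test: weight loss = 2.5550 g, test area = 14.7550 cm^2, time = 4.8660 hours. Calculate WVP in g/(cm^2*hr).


Formula: WVP = loss / (area * time)
Substituting: WVP = 2.5550 / (14.7550 * 4.8660)
Result: 0.035586 g/(cm^2*hr)


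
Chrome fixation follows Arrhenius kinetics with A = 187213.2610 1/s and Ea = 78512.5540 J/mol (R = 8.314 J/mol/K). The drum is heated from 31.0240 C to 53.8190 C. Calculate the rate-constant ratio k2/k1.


T1 = 31.0240 + 273.15 = 304.1740 K; T2 = 53.8190 + 273.15 = 326.9690 K
k1 = A * exp(-Ea/(R*T1)) = 187213.2610 * exp(-78512.5540/(8.314*304.1740)) = 6.1544e-09 1/s
k2 = A * exp(-Ea/(R*T2)) = 187213.2610 * exp(-78512.5540/(8.314*326.9690)) = 5.3602e-08 1/s
k2/k1 = 5.3602e-08 / 6.1544e-09 = 8.7095


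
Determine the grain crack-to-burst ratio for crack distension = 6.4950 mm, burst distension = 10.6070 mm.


Formula: Ratio = crack / burst
Substituting: Ratio = 6.4950 / 10.6070
Result: 0.6123


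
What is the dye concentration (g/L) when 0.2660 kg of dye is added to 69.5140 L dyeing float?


Formula: Conc = dye_mass(kg) / volume(L) * 1000
Substituting: Conc = 0.2660 / 69.5140 * 1000
Result: 3.8266 g/L


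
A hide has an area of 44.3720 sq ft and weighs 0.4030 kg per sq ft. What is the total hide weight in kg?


Formula: Weight = area * weight_per_sqft
Substituting: Weight = 44.3720 * 0.4030
Result: 17.8819 kg


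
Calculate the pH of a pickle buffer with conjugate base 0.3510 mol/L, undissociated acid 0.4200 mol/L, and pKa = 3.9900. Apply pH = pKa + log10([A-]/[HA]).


ratio = [A-] / [HA] = 0.3510 / 0.4200 = 0.8357
log10(ratio) = -0.0779422
pH = pKa + log10(ratio) = 3.9900 - 0.0779422 = 3.9121


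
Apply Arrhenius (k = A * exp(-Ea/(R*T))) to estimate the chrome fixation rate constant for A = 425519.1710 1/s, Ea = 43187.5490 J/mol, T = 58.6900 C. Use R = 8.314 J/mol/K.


T_K = T_C + 273.15 = 58.6900 + 273.15 = 331.8400 K
exponent = -Ea / (R * T_K) = -43187.5490 / (8.314 * 331.8400) = -15.6538
k = A * exp(exponent) = 425519.1710 * exp(-15.6538) = 0.0676955 1/s


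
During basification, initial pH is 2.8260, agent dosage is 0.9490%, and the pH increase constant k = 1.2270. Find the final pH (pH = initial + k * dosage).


Formula: pH_final = pH_initial + k * base_pct
Substituting: pH_final = 2.8260 + 1.2270 * 0.9490
Result: 3.9904


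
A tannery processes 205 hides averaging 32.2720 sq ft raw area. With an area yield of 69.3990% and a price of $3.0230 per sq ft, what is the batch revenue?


Raw_total = N * avg_area = 205 * 32.2720 = 6615.7600 sq ft
Finished = Raw_total * yield / 100 = 6615.7600 * 69.3990 / 100 = 4591.2713 sq ft
Value = Finished * price = 4591.2713 * 3.0230 = 13879.4131 $


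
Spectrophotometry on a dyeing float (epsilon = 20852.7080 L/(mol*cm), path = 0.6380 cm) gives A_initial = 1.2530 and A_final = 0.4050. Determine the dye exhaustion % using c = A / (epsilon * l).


c_initial = A_i / (epsilon * l) = 1.2530 / (20852.7080 * 0.6380) = 9.4182e-05 mol/L
c_final = A_f / (epsilon * l) = 0.4050 / (20852.7080 * 0.6380) = 3.0442e-05 mol/L
Exhaustion = (c_initial - c_final) / c_initial * 100 = (9.4182e-05 - 3.0442e-05) / 9.4182e-05 * 100 = 67.6776 %


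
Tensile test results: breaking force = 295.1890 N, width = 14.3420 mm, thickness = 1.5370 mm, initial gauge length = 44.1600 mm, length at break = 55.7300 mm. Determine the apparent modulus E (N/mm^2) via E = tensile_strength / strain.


TS = F / (w * t) = 295.1890 / (14.3420 * 1.5370) = 13.3911 N/mm^2
strain = (Lf - L0) / L0 = (55.7300 - 44.1600) / 44.1600 = 0.2620
E = TS / strain = 13.3911 / 0.2620 = 51.1108 N/mm^2


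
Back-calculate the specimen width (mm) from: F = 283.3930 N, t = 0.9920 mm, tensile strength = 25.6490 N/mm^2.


Formula: w = F / (TS * t)
Substituting: w = 283.3930 / (25.6490 * 0.9920)
Result: 11.1380 mm


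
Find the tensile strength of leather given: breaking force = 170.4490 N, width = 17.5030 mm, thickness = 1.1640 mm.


Formula: TS = force / (width * thickness)
Substituting: TS = 170.4490 / (17.5030 * 1.1640)
Result: 8.3662 N/mm^2


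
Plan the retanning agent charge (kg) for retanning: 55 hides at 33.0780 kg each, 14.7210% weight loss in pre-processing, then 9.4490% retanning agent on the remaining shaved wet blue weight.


Total_raw = N * avg_wt = 55 * 33.0780 = 1819.2900 kg
Substrate = Total_raw * (1 - loss/100) = 1819.2900 * (1 - 14.7210/100) = 1551.4723 kg
Retan = Substrate * pct / 100 = 1551.4723 * 9.4490 / 100 = 146.5986 kg


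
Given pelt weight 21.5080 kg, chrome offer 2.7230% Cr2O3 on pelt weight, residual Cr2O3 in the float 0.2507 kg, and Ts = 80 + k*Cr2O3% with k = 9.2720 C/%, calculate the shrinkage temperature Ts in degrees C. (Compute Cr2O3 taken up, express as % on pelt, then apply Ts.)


Offered = pelt * offer_pct / 100 = 21.5080 * 2.7230 / 100 = 0.5857 kg
Uptake = offered - residual = 0.5857 - 0.2507 = 0.3350 kg
Cr2O3% on pelt = uptake / pelt * 100 = 0.3350 / 21.5080 * 100 = 1.5574 %
Ts = 80 + k * Cr2O3% = 80 + 9.2720 * 1.5574 = 94.4401 C


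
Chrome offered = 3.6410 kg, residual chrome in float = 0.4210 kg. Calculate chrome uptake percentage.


Formula: Uptake = (offered - residual) / offered * 100
Substituting: Uptake = (3.6410 - 0.4210) / 3.6410 * 100
Result: 88.4372 %


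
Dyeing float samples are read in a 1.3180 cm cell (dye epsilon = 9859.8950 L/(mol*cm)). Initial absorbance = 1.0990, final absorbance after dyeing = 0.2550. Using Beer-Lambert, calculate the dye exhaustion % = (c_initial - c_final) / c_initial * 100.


c_initial = A_i / (epsilon * l) = 1.0990 / (9859.8950 * 1.3180) = 8.4569e-05 mol/L
c_final = A_f / (epsilon * l) = 0.2550 / (9859.8950 * 1.3180) = 1.9622e-05 mol/L
Exhaustion = (c_initial - c_final) / c_initial * 100 = (8.4569e-05 - 1.9622e-05) / 8.4569e-05 * 100 = 76.7971 %


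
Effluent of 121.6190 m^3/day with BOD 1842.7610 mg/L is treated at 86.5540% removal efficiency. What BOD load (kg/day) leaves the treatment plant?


Load_in = volume * conc / 1000 = 121.6190 * 1842.7610 / 1000 = 224.1148 kg/day
Removed = Load_in * eff / 100 = 224.1148 * 86.5540 / 100 = 193.9803 kg/day
Load_out = Load_in - Removed = 224.1148 - 193.9803 = 30.1345 kg/day


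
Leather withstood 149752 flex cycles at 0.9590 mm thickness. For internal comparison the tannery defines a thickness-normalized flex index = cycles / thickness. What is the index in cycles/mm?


Formula: Index = cycles / thickness
Substituting: Index = 149752 / 0.9590
Result: 156154.3274 cycles/mm


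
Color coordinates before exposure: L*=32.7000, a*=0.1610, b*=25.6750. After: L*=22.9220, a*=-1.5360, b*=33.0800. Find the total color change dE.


dL = -9.7780, da = -1.6970, db = 7.4050
dE = sqrt((-9.7780)^2 + (-1.6970)^2 + 7.4050^2) = 12.3824


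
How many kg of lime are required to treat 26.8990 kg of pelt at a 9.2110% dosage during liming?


Formula: Lime = substrate * pct / 100
Substituting: Lime = 26.8990 * 9.2110 / 100
Result: 2.4777 kg


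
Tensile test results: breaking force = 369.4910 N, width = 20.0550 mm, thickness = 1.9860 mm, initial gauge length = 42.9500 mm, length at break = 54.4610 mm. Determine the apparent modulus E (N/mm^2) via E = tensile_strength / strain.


TS = F / (w * t) = 369.4910 / (20.0550 * 1.9860) = 9.2769 N/mm^2
strain = (Lf - L0) / L0 = (54.4610 - 42.9500) / 42.9500 = 0.2680
E = TS / strain = 9.2769 / 0.2680 = 34.6140 N/mm^2


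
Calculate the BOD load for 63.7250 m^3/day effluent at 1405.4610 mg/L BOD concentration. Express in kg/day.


Formula: BOD_load = volume * conc / 1000
Substituting: BOD_load = 63.7250 * 1405.4610 / 1000
Result: 89.5630 kg/day


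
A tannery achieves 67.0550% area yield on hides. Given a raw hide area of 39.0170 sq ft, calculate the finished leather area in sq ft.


Formula: finished = raw * yield / 100
Substituting: finished = 39.0170 * 67.0550 / 100
Result: 26.1628 sq ft


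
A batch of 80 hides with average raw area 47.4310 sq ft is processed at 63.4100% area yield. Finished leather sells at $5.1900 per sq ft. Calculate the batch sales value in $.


Raw_total = N * avg_area = 80 * 47.4310 = 3794.4800 sq ft
Finished = Raw_total * yield / 100 = 3794.4800 * 63.4100 / 100 = 2406.0798 sq ft
Value = Finished * price = 2406.0798 * 5.1900 = 12487.5540 $


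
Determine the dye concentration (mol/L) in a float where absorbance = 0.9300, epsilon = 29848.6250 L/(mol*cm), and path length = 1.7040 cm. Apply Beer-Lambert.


Formula: c = A / (epsilon * l)
Substituting: c = 0.9300 / (29848.6250 * 1.7040)
Result: 1.8285e-05 mol/L


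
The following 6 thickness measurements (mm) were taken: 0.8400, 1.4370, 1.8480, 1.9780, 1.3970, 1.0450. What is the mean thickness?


Formula: Average = sum / n
Substituting: Average = 8.5450 / 6
Result: 1.4242 mm


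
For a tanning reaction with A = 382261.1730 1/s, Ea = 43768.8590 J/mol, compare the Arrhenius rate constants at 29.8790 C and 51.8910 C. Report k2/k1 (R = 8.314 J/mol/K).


T1 = 29.8790 + 273.15 = 303.0290 K; T2 = 51.8910 + 273.15 = 325.0410 K
k1 = A * exp(-Ea/(R*T1)) = 382261.1730 * exp(-43768.8590/(8.314*303.0290)) = 0.0109 1/s
k2 = A * exp(-Ea/(R*T2)) = 382261.1730 * exp(-43768.8590/(8.314*325.0410)) = 0.0353489 1/s
k2/k1 = 0.0353489 / 0.0109 = 3.2430


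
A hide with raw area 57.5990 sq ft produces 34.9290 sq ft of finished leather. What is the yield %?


Formula: Yield = finished / raw * 100
Substituting: Yield = 34.9290 / 57.5990 * 100
Result: 60.6417 %


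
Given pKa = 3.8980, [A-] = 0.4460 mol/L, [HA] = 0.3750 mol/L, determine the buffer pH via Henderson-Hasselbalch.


ratio = [A-] / [HA] = 0.4460 / 0.3750 = 1.1893
log10(ratio) = 0.0753036
pH = pKa + log10(ratio) = 3.8980 + 0.0753036 = 3.9733


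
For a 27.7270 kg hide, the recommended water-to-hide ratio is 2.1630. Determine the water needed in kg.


Formula: Water = hide_weight * ratio
Substituting: Water = 27.7270 * 2.1630
Result: 59.9735 kg


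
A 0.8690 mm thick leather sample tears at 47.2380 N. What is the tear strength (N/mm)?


Formula: Tear strength = force / thickness
Substituting: Tear strength = 47.2380 / 0.8690
Result: 54.3590 N/mm


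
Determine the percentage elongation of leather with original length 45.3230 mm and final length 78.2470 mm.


Formula: Elongation = (Lf - L0) / L0 * 100
Substituting: Elongation = (78.2470 - 45.3230) / 45.3230 * 100
Result: 72.6430 %


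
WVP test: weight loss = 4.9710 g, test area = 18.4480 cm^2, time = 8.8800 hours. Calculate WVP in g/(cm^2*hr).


Formula: WVP = loss / (area * time)
Substituting: WVP = 4.9710 / (18.4480 * 8.8800)
Result: 0.0303446 g/(cm^2*hr)


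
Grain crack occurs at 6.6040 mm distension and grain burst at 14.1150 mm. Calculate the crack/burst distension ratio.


Formula: Ratio = crack / burst
Substituting: Ratio = 6.6040 / 14.1150
Result: 0.4679


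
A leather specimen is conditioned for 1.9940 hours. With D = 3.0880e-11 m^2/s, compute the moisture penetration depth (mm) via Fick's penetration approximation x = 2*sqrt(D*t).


t = 1.9940 hr * 3600 = 7178.4000 s
D * t = 3.0880e-11 * 7178.4000 = 2.2167e-07
x = 2 * sqrt(D*t) = 2 * sqrt(2.2167e-07) = 9.4163e-04 m = 0.9416 mm


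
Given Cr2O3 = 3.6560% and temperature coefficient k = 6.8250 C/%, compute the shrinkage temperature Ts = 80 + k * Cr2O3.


Formula: Ts = 80 + k * Cr2O3
Substituting: Ts = 80 + 6.8250 * 3.6560
Result: 104.9522 C


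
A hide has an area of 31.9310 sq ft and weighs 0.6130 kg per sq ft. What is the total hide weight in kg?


Formula: Weight = area * weight_per_sqft
Substituting: Weight = 31.9310 * 0.6130
Result: 19.5737 kg


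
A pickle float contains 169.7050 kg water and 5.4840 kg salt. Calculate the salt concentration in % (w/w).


Formula: Conc = salt / (water + salt) * 100
Substituting: Conc = 5.4840 / (169.7050 + 5.4840) * 100
Result: 3.1303 %


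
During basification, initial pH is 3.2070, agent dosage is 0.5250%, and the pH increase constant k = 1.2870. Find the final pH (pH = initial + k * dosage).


Formula: pH_final = pH_initial + k * base_pct
Substituting: pH_final = 3.2070 + 1.2870 * 0.5250
Result: 3.8827


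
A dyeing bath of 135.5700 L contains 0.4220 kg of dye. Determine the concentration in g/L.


Formula: Conc = dye_mass(kg) / volume(L) * 1000
Substituting: Conc = 0.4220 / 135.5700 * 1000
Result: 3.1128 g/L


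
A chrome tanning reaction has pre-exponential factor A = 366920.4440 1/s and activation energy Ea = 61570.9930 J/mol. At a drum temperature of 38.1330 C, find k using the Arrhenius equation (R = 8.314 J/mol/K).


T_K = T_C + 273.15 = 38.1330 + 273.15 = 311.2830 K
exponent = -Ea / (R * T_K) = -61570.9930 / (8.314 * 311.2830) = -23.7909
k = A * exp(exponent) = 366920.4440 * exp(-23.7909) = 1.7073e-05 1/s


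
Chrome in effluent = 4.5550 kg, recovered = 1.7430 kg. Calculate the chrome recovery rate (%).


Formula: Recovery = recovered / input * 100
Substituting: Recovery = 1.7430 / 4.5550 * 100
Result: 38.2656 %


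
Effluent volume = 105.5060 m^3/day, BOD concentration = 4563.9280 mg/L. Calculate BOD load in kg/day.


Formula: BOD_load = volume * conc / 1000
Substituting: BOD_load = 105.5060 * 4563.9280 / 1000
Result: 481.5218 kg/day


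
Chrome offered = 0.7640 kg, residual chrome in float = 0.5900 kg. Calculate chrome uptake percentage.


Formula: Uptake = (offered - residual) / offered * 100
Substituting: Uptake = (0.7640 - 0.5900) / 0.7640 * 100
Result: 22.7749 %


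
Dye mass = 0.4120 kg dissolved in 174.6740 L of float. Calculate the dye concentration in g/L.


Formula: Conc = dye_mass(kg) / volume(L) * 1000
Substituting: Conc = 0.4120 / 174.6740 * 1000
Result: 2.3587 g/L


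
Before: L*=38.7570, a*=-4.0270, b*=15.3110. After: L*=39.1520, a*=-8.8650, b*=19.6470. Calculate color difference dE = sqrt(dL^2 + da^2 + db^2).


dL = 0.3950, da = -4.8380, db = 4.3360
dE = sqrt(0.3950^2 + (-4.8380)^2 + 4.3360^2) = 6.5087


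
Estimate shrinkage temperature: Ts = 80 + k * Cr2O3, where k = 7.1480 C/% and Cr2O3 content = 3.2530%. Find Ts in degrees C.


Formula: Ts = 80 + k * Cr2O3
Substituting: Ts = 80 + 7.1480 * 3.2530
Result: 103.2524 C


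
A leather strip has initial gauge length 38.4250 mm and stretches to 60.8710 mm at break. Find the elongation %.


Formula: Elongation = (Lf - L0) / L0 * 100
Substituting: Elongation = (60.8710 - 38.4250) / 38.4250 * 100
Result: 58.4151 %


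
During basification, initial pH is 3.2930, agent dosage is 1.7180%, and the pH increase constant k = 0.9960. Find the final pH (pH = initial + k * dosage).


Formula: pH_final = pH_initial + k * base_pct
Substituting: pH_final = 3.2930 + 0.9960 * 1.7180
Result: 5.0041


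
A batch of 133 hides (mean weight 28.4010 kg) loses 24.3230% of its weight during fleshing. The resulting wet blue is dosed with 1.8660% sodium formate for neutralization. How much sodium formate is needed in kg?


Total_raw = N * avg_wt = 133 * 28.4010 = 3777.3330 kg
Substrate = Total_raw * (1 - loss/100) = 3777.3330 * (1 - 24.3230/100) = 2858.5723 kg
Neutralizer = Substrate * pct / 100 = 2858.5723 * 1.8660 / 100 = 53.3410 kg


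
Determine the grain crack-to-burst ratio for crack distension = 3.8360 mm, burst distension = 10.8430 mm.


Formula: Ratio = crack / burst
Substituting: Ratio = 3.8360 / 10.8430
Result: 0.3538


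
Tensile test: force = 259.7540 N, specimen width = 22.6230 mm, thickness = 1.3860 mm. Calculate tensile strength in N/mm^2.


Formula: TS = force / (width * thickness)
Substituting: TS = 259.7540 / (22.6230 * 1.3860)
Result: 8.2842 N/mm^2


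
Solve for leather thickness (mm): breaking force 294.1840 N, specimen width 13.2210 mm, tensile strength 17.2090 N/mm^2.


Formula: t = F / (TS * w)
Substituting: t = 294.1840 / (17.2090 * 13.2210)
Result: 1.2930 mm
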